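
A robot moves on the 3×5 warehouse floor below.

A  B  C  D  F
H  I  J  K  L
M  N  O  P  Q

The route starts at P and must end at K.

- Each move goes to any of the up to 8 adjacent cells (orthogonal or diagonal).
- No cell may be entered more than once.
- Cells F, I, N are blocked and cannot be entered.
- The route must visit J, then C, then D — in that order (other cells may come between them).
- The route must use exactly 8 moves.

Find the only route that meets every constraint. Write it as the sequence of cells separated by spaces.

P O J B C D L Q K

The waypoints must appear in the order J, C, D, with no cell reused.
Route from P: left 1 to O, up 1 to J, up-left 1 to B, right 2 to D, down-right 1 to L, down 1 to Q, up-left 1 to K — 8 moves in all.
Check: order respected (J at step 2, C at step 4, D at step 5); 8 moves as required.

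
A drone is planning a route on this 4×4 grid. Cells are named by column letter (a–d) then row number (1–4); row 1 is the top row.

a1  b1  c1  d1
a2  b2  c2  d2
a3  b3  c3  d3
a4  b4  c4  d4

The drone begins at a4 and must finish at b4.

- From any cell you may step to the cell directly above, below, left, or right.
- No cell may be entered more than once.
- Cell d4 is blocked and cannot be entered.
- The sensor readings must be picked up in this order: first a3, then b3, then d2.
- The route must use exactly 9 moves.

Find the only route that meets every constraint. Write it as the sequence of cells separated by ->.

a4 -> a3 -> b3 -> b2 -> c2 -> d2 -> d3 -> c3 -> c4 -> b4

The waypoints must appear in the order a3, b3, d2, with no cell reused.
Route from a4: up 1 to a3, right 1 to b3, up 1 to b2, right 2 to d2, down 1 to d3, left 1 to c3, down 1 to c4, left 1 to b4 — 9 moves in all.
Check: order respected (a3 at step 1, b3 at step 2, d2 at step 5); 9 moves as required.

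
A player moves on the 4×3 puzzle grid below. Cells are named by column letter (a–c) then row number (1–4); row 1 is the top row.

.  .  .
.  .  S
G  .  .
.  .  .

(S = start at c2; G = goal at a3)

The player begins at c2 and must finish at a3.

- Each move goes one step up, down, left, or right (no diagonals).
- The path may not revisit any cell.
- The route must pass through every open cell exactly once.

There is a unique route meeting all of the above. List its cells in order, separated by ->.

Need to visit all 12 open cells exactly once, starting at c2 and ending at a3.
Cell a4 has only two open neighbours (a3 and b4), so the path must pass straight through it: one of those is the cell it's entered from and the other is where it exits.
Route from c2: up 1 to c1, left 2 to a1, down 1 to a2, right 1 to b2, down 1 to b3, right 1 to c3, down 1 to c4, left 2 to a4, up 1 to a3 — 11 moves in all.
Check: all 12 open cells covered.

c2 -> c1 -> b1 -> a1 -> a2 -> b2 -> b3 -> c3 -> c4 -> b4 -> a4 -> a3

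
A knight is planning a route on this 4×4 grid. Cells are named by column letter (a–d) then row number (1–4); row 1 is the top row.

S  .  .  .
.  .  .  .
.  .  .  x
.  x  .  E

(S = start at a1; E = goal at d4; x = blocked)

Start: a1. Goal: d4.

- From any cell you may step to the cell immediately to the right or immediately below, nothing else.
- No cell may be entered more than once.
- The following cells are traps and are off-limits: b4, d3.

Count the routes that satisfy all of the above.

A right/down-only route from a1 to d4 makes exactly 3 down-moves and 3 right-moves in some order.
With no other constraints that would be C(6,3) = 20 routes.
Subtract routes through each blocked cell (inclusion–exclusion for overlaps): − through d3: 10 − through b4: 4 → 6.
That gives 6 routes.

6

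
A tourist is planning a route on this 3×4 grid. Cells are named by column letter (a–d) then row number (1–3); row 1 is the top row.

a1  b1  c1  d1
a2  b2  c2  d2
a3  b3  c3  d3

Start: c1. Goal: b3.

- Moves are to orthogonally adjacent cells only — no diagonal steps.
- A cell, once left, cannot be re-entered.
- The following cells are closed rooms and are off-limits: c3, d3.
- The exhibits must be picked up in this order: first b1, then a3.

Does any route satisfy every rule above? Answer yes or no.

yes

One route that works: c1 → b1 → b2 → a2 → a3 → b3.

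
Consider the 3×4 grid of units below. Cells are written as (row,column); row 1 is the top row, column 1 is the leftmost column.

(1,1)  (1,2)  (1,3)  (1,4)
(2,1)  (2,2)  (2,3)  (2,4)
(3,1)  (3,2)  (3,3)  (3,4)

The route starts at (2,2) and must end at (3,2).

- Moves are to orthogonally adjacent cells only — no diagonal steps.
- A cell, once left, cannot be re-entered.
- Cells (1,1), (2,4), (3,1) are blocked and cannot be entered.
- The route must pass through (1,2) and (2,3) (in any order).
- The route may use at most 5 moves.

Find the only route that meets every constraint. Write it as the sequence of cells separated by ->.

(2,2) -> (1,2) -> (1,3) -> (2,3) -> (3,3) -> (3,2)

The 5-move cap with required stops at (1,2), (2,3) leaves no slack for detours.
Route from (2,2): up 1 to (1,2), right 1 to (1,3), down 2 to (3,3), left 1 to (3,2) — 5 moves in all.
Check: all required cells visited; 5 ≤ 5 moves.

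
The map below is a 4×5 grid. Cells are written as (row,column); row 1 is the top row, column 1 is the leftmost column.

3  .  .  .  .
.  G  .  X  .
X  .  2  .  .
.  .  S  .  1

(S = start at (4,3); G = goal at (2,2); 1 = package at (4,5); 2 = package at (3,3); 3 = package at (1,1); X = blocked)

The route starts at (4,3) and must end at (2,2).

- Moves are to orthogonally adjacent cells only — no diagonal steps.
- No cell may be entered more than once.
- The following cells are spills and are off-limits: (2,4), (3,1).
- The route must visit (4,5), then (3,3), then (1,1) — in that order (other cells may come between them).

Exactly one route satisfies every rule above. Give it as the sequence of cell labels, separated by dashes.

(4,3) - (4,4) - (4,5) - (3,5) - (3,4) - (3,3) - (2,3) - (1,3) - (1,2) - (1,1) - (2,1) - (2,2)

The waypoints must appear in the order (4,5), (3,3), (1,1), with no cell reused.
Route from (4,3): 2× right (reaching (4,5)), up to (3,5), 2× left (reaching (3,3)), 2× up (reaching (1,3)), 2× left (reaching (1,1)), down to (2,1), right to (2,2) — 11 moves in all.
Check: order respected (1 at step 2, 2 at step 5, 3 at step 9).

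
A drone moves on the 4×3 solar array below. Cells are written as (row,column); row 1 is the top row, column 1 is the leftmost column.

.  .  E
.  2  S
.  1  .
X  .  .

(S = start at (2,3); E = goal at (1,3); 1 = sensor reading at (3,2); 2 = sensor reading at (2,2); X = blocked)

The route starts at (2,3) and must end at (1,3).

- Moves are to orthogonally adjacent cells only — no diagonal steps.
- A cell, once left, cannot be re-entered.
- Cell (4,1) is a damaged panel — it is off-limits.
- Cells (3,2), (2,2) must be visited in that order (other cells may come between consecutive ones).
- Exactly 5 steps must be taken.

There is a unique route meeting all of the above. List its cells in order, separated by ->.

The waypoints must appear in the order (3,2), (2,2), with no cell reused.
Route from (2,3): down to (3,3), left to (3,2), 2× up (reaching (1,2)), right to (1,3) — 5 moves in all.
Check: order respected (1 at step 2, 2 at step 3); 5 moves as required.

(2,3) -> (3,3) -> (3,2) -> (2,2) -> (1,2) -> (1,3)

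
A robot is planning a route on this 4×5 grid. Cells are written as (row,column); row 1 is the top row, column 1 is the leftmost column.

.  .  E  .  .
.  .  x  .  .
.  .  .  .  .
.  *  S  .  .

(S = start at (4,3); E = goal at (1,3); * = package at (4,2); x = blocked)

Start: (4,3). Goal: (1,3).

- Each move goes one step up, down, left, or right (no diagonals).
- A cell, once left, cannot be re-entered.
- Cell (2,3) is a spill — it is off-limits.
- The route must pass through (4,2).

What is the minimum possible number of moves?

5

Any route passes through (4,2) somewhere between (4,3) and (1,3). Summing Manhattan distances along the two legs ((4,3) → (4,2) → (1,3)) gives a lower bound of 1 + 4 = 5 moves.
A route of 5 moves achieves this: (4,3) → (4,2) → (3,2) → (2,2) → (1,2) → (1,3).
Since 5 matches the lower bound, it is optimal.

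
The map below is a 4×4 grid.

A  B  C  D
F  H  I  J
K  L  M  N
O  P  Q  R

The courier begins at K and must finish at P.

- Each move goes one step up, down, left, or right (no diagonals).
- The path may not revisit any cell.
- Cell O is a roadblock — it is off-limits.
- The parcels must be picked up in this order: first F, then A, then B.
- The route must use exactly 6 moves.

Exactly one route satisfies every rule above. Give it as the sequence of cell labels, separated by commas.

K, F, A, B, H, L, P

The waypoints must appear in the order F, A, B, with no cell reused.
Route from K: 2× up (reaching A), right to B, 3× down (reaching P) — 6 moves in all.
Check: order respected (F at step 1, A at step 2, B at step 3); 6 moves as required.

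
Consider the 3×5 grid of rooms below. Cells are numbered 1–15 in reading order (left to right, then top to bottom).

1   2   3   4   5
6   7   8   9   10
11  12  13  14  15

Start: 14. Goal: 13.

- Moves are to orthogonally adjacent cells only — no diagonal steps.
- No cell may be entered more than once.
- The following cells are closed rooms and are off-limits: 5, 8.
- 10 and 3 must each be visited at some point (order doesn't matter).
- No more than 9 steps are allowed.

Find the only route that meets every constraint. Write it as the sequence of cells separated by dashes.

The budget equals the shortest possible length, so every move has to be on a shortest route through the required cells.
Route from 14: right 1 to 15, up 1 to 10, left 1 to 9, up 1 to 4, left 2 to 2, down 2 to 12, right 1 to 13 — 9 moves in all.
Check: all required cells visited; 9 ≤ 9 moves.

14 - 15 - 10 - 9 - 4 - 3 - 2 - 7 - 12 - 13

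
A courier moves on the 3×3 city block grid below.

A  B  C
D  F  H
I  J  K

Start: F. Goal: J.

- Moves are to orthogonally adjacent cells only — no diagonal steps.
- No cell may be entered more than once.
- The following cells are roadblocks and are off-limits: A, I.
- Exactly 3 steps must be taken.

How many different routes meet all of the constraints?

1

Need simple routes of exactly 3 moves from F to J (Manhattan distance 1, so 1 moves are spent on a detour and 1 undoing it).
Enumerating: F H K J.
That gives 1 route.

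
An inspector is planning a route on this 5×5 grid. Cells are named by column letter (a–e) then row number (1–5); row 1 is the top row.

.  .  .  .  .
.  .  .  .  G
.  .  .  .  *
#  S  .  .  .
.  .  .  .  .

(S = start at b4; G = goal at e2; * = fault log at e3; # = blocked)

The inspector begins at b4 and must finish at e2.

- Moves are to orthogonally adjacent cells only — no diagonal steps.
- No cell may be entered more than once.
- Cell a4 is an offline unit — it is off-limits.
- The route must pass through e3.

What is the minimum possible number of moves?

Any route passes through e3 somewhere between b4 and e2. Summing Manhattan distances along the two legs (b4 → e3 → e2) gives a lower bound of 4 + 1 = 5 moves.
A route of 5 moves achieves this: b4 → b3 → c3 → d3 → e3 → e2.
Since 5 matches the lower bound, it is optimal.

5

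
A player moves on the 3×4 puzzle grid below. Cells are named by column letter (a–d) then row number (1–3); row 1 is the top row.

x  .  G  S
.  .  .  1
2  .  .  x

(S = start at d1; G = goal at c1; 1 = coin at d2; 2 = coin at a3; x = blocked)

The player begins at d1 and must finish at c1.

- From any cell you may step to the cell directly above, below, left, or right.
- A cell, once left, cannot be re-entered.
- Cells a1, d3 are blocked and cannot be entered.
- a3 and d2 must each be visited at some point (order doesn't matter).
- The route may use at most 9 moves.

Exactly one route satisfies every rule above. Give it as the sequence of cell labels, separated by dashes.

The budget equals the shortest possible length, so every move has to be on a shortest route through the required cells.
Route from d1: down 1 to d2, left 1 to c2, down 1 to c3, left 2 to a3, up 1 to a2, right 1 to b2, up 1 to b1, right 1 to c1 — 9 moves in all.
Check: all required cells visited; 9 ≤ 9 moves.

d1 - d2 - c2 - c3 - b3 - a3 - a2 - b2 - b1 - c1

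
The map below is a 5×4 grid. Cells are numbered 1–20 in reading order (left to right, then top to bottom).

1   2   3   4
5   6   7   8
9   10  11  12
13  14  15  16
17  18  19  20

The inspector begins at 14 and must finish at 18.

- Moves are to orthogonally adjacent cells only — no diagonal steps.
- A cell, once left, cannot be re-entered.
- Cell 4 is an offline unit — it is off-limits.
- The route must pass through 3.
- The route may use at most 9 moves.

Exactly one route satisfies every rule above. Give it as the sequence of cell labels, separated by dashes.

14 - 10 - 6 - 2 - 3 - 7 - 11 - 15 - 19 - 18

The 9-move cap with required stops at 3 leaves no slack for detours.
Route from 14: 3× up (reaching 2), right to 3, 4× down (reaching 19), left to 18 — 9 moves in all.
Check: all required cells visited; 9 ≤ 9 moves.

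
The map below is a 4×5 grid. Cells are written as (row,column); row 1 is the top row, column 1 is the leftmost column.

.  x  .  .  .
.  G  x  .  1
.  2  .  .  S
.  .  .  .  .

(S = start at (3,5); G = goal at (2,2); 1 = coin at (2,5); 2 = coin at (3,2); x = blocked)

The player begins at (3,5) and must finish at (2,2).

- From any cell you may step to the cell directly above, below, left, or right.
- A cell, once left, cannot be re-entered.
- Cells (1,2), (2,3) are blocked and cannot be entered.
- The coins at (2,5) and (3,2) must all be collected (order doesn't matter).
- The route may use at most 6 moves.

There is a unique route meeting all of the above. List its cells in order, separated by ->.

(3,5) -> (2,5) -> (2,4) -> (3,4) -> (3,3) -> (3,2) -> (2,2)

The 6-move cap with required stops at (2,5), (3,2) leaves no slack for detours.
Route from (3,5): up to (2,5), left to (2,4), down to (3,4), 2× left (reaching (3,2)), up to (2,2) — 6 moves in all.
Check: all required cells visited; 6 ≤ 6 moves.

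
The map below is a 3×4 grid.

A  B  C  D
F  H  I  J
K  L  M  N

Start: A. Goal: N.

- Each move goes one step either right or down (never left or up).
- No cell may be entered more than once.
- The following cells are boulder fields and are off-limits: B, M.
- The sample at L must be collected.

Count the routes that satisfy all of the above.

0

A right/down-only route from A to N makes exactly 2 down-moves and 3 right-moves in some order.
With no other constraints that would be C(5,2) = 10 routes.
Split at L and multiply the segment counts (each segment already excludes blocked cells): A→L: 2; L→N: 0; product = 0.
No route satisfies every constraint, so the count is 0.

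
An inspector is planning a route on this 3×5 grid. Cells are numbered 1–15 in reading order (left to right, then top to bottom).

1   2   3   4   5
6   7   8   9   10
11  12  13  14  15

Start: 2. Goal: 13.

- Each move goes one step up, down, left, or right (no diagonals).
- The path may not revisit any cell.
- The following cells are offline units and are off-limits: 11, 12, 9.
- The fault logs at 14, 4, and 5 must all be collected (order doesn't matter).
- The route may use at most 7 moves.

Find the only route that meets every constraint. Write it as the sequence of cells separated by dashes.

2 - 3 - 4 - 5 - 10 - 15 - 14 - 13

Any route must reach 14, 4, and 5 and still end at 13 within 7 moves, so the order of the required stops is forced.
Route from 2: right 3 to 5, down 2 to 15, left 2 to 13 — 7 moves in all.
Check: all required cells visited; 7 ≤ 7 moves.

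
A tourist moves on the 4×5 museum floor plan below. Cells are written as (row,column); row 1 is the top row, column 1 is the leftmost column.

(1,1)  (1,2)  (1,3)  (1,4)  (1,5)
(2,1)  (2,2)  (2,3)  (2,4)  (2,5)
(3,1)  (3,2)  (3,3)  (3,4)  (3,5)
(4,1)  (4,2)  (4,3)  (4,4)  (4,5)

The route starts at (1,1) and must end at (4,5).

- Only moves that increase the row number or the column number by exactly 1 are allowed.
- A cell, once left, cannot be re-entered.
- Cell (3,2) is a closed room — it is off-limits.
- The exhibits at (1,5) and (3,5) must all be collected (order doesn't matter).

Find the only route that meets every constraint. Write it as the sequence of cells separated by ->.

(1,1) -> (1,2) -> (1,3) -> (1,4) -> (1,5) -> (2,5) -> (3,5) -> (4,5)

Moves only go right or down, so the column and row indices never decrease.
Route from (1,1): 4× right (reaching (1,5)), 3× down (reaching (4,5)) — 7 moves in all.
Check: all required cells visited.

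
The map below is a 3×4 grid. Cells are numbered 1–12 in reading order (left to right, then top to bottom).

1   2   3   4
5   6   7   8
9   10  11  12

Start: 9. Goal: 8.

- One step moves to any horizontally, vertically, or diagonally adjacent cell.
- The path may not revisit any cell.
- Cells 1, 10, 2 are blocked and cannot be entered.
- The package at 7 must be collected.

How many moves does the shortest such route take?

Any route passes through 7 somewhere between 9 and 8. Summing Chebyshev distances along the two legs (9 → 7 → 8) gives a lower bound of 2 + 1 = 3 moves.
A route of 3 moves achieves this: 9 → 6 → 7 → 8.
Since 3 matches the lower bound, it is optimal.

3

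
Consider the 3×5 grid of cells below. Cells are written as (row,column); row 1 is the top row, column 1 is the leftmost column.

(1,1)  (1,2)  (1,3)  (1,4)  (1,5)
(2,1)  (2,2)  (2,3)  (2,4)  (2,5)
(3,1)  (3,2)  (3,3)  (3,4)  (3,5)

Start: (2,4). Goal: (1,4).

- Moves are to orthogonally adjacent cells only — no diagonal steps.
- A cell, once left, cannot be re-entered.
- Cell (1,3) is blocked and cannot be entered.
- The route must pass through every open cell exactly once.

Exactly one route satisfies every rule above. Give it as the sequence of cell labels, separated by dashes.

(2,4) - (2,3) - (2,2) - (1,2) - (1,1) - (2,1) - (3,1) - (3,2) - (3,3) - (3,4) - (3,5) - (2,5) - (1,5) - (1,4)

Need to visit all 14 open cells exactly once, starting at (2,4) and ending at (1,4).
Cell (1,2) has only two open neighbours ((2,2) and (1,1)), so the path must pass straight through it: one of those is the cell it's entered from and the other is where it exits.
Route from (2,4): left 2 to (2,2), up 1 to (1,2), left 1 to (1,1), down 2 to (3,1), right 4 to (3,5), up 2 to (1,5), left 1 to (1,4) — 13 moves in all.
Check: all 14 open cells covered.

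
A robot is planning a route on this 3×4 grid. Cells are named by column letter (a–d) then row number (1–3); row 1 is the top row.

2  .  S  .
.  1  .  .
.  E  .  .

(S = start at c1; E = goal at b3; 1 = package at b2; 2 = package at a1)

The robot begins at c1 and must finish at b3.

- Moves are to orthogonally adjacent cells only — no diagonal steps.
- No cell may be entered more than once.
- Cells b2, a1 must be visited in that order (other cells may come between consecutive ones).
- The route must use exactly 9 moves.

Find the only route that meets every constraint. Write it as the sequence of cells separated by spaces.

c1 d1 d2 c2 b2 b1 a1 a2 a3 b3

The waypoints must appear in the order b2, a1, with no cell reused.
Route from c1: right 1 to d1, down 1 to d2, left 2 to b2, up 1 to b1, left 1 to a1, down 2 to a3, right 1 to b3 — 9 moves in all.
Check: order respected (1 at step 4, 2 at step 6); 9 moves as required.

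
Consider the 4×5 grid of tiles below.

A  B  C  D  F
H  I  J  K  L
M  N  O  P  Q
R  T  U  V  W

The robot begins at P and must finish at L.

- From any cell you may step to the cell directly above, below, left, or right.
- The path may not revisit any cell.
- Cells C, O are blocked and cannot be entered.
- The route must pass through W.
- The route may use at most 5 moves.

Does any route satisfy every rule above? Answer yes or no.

yes

One route that works: P → V → W → Q → L.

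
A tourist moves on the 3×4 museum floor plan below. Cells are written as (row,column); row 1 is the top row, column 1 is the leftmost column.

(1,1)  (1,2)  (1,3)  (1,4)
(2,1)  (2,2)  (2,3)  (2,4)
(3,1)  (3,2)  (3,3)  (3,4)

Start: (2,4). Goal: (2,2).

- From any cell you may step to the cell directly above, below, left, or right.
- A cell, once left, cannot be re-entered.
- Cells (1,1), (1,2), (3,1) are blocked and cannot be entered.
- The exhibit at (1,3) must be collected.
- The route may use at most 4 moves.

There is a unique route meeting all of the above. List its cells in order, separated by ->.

(2,4) -> (1,4) -> (1,3) -> (2,3) -> (2,2)

The 4-move cap with required stops at (1,3) leaves no slack for detours.
Route from (2,4): up 1 to (1,4), left 1 to (1,3), down 1 to (2,3), left 1 to (2,2) — 4 moves in all.
Check: all required cells visited; 4 ≤ 4 moves.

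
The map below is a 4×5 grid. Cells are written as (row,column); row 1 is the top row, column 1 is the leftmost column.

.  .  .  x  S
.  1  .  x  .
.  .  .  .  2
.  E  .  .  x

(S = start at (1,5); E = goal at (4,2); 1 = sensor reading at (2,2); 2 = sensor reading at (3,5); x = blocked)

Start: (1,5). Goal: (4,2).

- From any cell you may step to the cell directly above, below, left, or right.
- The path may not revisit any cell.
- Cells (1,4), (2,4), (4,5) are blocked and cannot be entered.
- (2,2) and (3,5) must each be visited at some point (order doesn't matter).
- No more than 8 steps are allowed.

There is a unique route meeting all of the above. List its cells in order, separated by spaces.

The budget equals the shortest possible length, so every move has to be on a shortest route through the required cells.
Route from (1,5): 2× down (reaching (3,5)), 2× left (reaching (3,3)), up to (2,3), left to (2,2), 2× down (reaching (4,2)) — 8 moves in all.
Check: all required cells visited; 8 ≤ 8 moves.

(1,5) (2,5) (3,5) (3,4) (3,3) (2,3) (2,2) (3,2) (4,2)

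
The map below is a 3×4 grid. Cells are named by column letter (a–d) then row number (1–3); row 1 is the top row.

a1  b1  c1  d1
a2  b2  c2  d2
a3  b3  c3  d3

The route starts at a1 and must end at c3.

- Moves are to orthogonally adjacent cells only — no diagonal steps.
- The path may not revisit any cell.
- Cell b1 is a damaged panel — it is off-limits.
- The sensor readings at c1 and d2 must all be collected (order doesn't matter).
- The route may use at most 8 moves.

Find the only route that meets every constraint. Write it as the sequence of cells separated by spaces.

Any route must reach c1 and d2 and still end at c3 within 8 moves, so the order of the required stops is forced.
Route from a1: down to a2, 2× right (reaching c2), up to c1, right to d1, 2× down (reaching d3), left to c3 — 8 moves in all.
Check: all required cells visited; 8 ≤ 8 moves.

a1 a2 b2 c2 c1 d1 d2 d3 c3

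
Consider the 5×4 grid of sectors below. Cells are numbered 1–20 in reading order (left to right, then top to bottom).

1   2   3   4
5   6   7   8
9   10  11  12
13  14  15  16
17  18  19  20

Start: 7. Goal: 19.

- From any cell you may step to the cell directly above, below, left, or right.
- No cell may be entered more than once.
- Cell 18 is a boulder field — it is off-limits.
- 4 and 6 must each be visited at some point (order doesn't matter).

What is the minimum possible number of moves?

Any route passes through 4 and 6 in some order between 7 and 19. Summing Manhattan distances along each leg and taking the cheapest ordering (7 → 6 → 4 → 19) gives a lower bound of 1 + 3 + 5 = 9 moves.
A route of 9 moves achieves this: 7 → 6 → 2 → 3 → 4 → 8 → 12 → 16 → 20 → 19.
Since 9 matches the lower bound, it is optimal.

9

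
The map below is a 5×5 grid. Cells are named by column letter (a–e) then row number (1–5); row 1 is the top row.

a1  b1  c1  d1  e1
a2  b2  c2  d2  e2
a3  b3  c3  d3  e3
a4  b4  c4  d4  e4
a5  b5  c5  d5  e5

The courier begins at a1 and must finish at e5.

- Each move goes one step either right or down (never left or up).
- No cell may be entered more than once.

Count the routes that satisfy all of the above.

70

A right/down-only route from a1 to e5 makes exactly 4 down-moves and 4 right-moves in some order.
With no other constraints that would be C(8,4) = 70 routes.
That gives 70 routes.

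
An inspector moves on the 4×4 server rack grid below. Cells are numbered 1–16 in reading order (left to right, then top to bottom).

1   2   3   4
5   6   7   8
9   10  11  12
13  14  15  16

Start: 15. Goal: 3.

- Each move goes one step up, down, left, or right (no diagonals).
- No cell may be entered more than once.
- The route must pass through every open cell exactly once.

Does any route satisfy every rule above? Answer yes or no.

yes

One route that works: 15 → 16 → 12 → 11 → 10 → 14 → 13 → 9 → 5 → 1 → 2 → 6 → 7 → 8 → 4 → 3.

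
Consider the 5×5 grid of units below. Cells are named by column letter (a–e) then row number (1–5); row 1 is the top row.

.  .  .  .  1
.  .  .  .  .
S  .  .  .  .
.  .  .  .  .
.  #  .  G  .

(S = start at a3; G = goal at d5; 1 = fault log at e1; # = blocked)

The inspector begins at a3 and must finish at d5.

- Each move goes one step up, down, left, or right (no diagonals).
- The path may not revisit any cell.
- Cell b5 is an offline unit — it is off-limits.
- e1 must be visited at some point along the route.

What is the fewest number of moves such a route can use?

11

Any route passes through e1 somewhere between a3 and d5. Summing Manhattan distances along the two legs (a3 → e1 → d5) gives a lower bound of 6 + 5 = 11 moves.
A route of 11 moves achieves this: a3 → a2 → a1 → b1 → c1 → d1 → e1 → e2 → e3 → e4 → e5 → d5.
Since 11 matches the lower bound, it is optimal.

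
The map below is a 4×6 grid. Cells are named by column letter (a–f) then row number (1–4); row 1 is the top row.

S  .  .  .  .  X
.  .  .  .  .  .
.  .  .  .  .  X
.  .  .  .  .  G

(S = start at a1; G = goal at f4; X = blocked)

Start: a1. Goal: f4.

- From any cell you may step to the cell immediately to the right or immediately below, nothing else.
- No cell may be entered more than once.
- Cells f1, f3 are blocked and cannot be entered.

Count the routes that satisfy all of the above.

A right/down-only route from a1 to f4 makes exactly 3 down-moves and 5 right-moves in some order.
With no other constraints that would be C(8,3) = 56 routes.
Subtract routes through each blocked cell (inclusion–exclusion for overlaps): − through f1: 1 − through f3: 21 + through f1&f3: 1 → 35.
That gives 35 routes.

35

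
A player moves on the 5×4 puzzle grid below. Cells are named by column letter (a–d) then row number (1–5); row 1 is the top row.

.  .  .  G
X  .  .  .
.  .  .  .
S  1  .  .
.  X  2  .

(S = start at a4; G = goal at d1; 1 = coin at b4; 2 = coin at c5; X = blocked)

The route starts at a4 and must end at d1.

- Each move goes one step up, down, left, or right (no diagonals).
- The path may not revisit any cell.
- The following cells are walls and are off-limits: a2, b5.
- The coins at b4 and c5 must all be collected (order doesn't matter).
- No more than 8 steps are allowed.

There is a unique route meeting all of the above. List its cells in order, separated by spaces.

Any route must reach b4 and c5 and still end at d1 within 8 moves, so the order of the required stops is forced.
Route from a4: 2× right (reaching c4), down to c5, right to d5, 4× up (reaching d1) — 8 moves in all.
Check: all required cells visited; 8 ≤ 8 moves.

a4 b4 c4 c5 d5 d4 d3 d2 d1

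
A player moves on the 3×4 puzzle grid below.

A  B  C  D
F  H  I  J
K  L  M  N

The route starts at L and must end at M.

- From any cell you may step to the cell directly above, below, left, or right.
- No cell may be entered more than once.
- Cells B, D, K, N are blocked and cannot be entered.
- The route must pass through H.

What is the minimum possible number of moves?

3

Any route passes through H somewhere between L and M. Summing Manhattan distances along the two legs (L → H → M) gives a lower bound of 1 + 2 = 3 moves.
A route of 3 moves achieves this: L → H → I → M.
Since 3 matches the lower bound, it is optimal.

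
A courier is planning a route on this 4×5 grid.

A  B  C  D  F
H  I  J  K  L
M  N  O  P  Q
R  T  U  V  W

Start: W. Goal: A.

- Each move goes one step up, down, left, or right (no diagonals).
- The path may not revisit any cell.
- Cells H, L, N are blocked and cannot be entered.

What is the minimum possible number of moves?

7

The Manhattan distance from W to A is |4−1| + |5−1| = 7, so at least 7 moves are needed.
A route of 7 moves achieves this: W → Q → P → K → D → C → B → A.
Since 7 matches the lower bound, it is optimal.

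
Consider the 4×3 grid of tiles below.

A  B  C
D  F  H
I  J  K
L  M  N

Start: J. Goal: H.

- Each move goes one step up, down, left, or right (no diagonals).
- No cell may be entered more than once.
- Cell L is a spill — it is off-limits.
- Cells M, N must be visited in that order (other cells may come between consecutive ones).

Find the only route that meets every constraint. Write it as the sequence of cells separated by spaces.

The waypoints must appear in the order M, N, with no cell reused.
Route from J: down 1 to M, right 1 to N, up 2 to H — 4 moves in all.
Check: order respected (M at step 1, N at step 2).

J M N K H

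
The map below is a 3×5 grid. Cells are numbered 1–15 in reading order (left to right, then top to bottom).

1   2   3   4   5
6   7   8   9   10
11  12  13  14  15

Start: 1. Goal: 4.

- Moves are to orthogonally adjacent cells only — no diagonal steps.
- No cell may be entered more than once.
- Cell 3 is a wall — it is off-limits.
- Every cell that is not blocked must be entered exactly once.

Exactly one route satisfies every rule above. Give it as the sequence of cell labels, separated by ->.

Need to visit all 14 open cells exactly once, starting at 1 and ending at 4.
Cell 2 has only two open neighbours (7 and 1), so the path must pass straight through it: one of those is the cell it's entered from and the other is where it exits.
Route from 1: right 1 to 2, down 1 to 7, left 1 to 6, down 1 to 11, right 2 to 13, up 1 to 8, right 1 to 9, down 1 to 14, right 1 to 15, up 2 to 5, left 1 to 4 — 13 moves in all.
Check: all 14 open cells covered.

1 -> 2 -> 7 -> 6 -> 11 -> 12 -> 13 -> 8 -> 9 -> 14 -> 15 -> 10 -> 5 -> 4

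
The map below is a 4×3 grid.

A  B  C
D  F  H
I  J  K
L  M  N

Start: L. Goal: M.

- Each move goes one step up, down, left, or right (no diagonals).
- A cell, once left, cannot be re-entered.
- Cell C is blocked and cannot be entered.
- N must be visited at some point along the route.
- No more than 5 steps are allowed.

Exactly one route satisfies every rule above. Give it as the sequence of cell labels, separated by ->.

The 5-move cap with required stops at N leaves no slack for detours.
Route from L: up to I, 2× right (reaching K), down to N, left to M — 5 moves in all.
Check: all required cells visited; 5 ≤ 5 moves.

L -> I -> J -> K -> N -> M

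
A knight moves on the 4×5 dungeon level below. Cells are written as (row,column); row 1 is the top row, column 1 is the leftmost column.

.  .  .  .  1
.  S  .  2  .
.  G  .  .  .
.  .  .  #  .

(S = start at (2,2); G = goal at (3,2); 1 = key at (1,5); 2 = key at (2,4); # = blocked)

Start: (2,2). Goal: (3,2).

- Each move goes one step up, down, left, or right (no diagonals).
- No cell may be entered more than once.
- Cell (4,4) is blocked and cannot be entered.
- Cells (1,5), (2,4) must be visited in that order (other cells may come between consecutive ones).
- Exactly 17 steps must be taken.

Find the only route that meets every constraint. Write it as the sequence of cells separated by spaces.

The waypoints must appear in the order (1,5), (2,4), with no cell reused.
Route from (2,2): left to (2,1), up to (1,1), 4× right (reaching (1,5)), 2× down (reaching (3,5)), left to (3,4), up to (2,4), left to (2,3), 2× down (reaching (4,3)), 2× left (reaching (4,1)), up to (3,1), right to (3,2) — 17 moves in all.
Check: order respected (1 at step 6, 2 at step 10); 17 moves as required.

(2,2) (2,1) (1,1) (1,2) (1,3) (1,4) (1,5) (2,5) (3,5) (3,4) (2,4) (2,3) (3,3) (4,3) (4,2) (4,1) (3,1) (3,2)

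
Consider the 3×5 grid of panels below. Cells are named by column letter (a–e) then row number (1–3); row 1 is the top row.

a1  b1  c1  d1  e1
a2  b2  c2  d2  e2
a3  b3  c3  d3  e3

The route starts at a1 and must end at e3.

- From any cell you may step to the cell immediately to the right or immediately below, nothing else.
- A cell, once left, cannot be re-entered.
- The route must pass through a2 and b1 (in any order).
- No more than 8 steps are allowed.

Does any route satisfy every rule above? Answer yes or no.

a2 is below but to the left of b1: going b1 → a2 would need a leftward move and a2 → b1 an upward move, so no right/down-only route can visit both required cells.

no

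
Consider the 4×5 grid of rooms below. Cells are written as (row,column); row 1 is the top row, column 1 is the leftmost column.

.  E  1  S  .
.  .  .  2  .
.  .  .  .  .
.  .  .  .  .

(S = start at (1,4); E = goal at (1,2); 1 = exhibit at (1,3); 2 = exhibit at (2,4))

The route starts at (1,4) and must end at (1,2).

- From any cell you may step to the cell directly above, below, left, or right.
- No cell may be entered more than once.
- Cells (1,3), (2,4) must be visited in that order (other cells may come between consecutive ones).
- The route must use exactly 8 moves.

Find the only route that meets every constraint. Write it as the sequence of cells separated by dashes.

The waypoints must appear in the order (1,3), (2,4), with no cell reused.
Route from (1,4): left to (1,3), down to (2,3), right to (2,4), down to (3,4), 2× left (reaching (3,2)), 2× up (reaching (1,2)) — 8 moves in all.
Check: order respected (1 at step 1, 2 at step 3); 8 moves as required.

(1,4) - (1,3) - (2,3) - (2,4) - (3,4) - (3,3) - (3,2) - (2,2) - (1,2)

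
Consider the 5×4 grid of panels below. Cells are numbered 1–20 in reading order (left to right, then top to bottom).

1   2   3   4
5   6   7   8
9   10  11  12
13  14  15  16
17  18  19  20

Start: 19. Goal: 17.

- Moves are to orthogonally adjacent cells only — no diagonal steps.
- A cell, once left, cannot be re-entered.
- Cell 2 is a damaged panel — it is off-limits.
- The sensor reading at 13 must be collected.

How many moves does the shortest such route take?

4

Any route passes through 13 somewhere between 19 and 17. Summing Manhattan distances along the two legs (19 → 13 → 17) gives a lower bound of 3 + 1 = 4 moves.
A route of 4 moves achieves this: 19 → 15 → 14 → 13 → 17.
Since 4 matches the lower bound, it is optimal.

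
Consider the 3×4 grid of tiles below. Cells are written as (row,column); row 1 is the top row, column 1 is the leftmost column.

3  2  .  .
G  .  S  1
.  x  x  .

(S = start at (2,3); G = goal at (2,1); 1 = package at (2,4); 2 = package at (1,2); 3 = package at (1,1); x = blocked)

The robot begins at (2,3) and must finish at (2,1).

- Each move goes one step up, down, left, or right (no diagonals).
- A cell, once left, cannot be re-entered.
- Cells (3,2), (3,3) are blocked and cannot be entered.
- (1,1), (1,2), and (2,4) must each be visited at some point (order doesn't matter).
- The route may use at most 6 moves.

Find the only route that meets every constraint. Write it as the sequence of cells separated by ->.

(2,3) -> (2,4) -> (1,4) -> (1,3) -> (1,2) -> (1,1) -> (2,1)

The budget equals the shortest possible length, so every move has to be on a shortest route through the required cells.
Route from (2,3): right to (2,4), up to (1,4), 3× left (reaching (1,1)), down to (2,1) — 6 moves in all.
Check: all required cells visited; 6 ≤ 6 moves.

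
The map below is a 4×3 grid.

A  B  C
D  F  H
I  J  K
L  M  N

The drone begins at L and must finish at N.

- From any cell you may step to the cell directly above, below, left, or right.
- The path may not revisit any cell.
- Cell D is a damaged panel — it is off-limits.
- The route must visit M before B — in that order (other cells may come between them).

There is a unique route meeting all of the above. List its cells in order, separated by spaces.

L M J F B C H K N

The waypoints must appear in the order M, B, with no cell reused.
Route from L: right 1 to M, up 3 to B, right 1 to C, down 3 to N — 8 moves in all.
Check: order respected (M at step 1, B at step 4).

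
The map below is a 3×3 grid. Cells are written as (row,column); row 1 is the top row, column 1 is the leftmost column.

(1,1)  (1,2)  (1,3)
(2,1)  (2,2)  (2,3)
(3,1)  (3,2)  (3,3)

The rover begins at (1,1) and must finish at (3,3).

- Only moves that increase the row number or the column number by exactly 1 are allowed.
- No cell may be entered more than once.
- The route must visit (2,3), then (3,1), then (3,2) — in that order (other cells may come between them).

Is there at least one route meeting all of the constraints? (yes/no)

no

(3,1) lies to the left of (2,3), so going from (2,3) to (3,1) would need a leftward move — but moves only go right/down, so (2,3) cannot be visited before (3,1).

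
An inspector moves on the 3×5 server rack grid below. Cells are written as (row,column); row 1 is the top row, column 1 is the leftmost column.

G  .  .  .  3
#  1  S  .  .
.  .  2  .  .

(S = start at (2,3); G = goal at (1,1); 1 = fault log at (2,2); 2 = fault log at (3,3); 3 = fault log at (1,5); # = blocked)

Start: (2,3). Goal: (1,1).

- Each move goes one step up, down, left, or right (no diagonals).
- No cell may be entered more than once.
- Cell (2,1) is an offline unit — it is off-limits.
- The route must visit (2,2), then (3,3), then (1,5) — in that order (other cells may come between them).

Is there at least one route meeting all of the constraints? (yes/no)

yes

One route that works: (2,3) → (2,2) → (3,2) → (3,3) → (3,4) → (2,4) → (2,5) → (1,5) → (1,4) → (1,3) → (1,2) → (1,1).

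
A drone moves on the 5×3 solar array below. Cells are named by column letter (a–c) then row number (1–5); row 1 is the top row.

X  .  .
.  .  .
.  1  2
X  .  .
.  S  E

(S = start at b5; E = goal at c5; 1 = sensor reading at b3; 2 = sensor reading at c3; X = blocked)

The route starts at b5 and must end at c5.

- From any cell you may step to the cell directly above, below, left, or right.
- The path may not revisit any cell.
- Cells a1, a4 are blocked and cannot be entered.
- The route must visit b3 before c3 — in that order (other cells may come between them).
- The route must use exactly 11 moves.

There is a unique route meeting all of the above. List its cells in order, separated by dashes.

b5 - b4 - b3 - a3 - a2 - b2 - b1 - c1 - c2 - c3 - c4 - c5

The waypoints must appear in the order b3, c3, with no cell reused.
Route from b5: 2× up (reaching b3), left to a3, up to a2, right to b2, up to b1, right to c1, 4× down (reaching c5) — 11 moves in all.
Check: order respected (1 at step 2, 2 at step 9); 11 moves as required.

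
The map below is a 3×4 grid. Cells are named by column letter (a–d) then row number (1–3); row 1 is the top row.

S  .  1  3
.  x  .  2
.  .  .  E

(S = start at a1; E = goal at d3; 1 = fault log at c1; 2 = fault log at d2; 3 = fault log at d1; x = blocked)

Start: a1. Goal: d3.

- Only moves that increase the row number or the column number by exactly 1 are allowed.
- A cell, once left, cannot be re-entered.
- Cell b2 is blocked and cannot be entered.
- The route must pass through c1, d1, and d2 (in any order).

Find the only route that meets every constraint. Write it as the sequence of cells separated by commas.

a1, b1, c1, d1, d2, d3

Moves only go right or down, so the column and row indices never decrease.
Route from a1: 3× right (reaching d1), 2× down (reaching d3) — 5 moves in all.
Check: all required cells visited.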